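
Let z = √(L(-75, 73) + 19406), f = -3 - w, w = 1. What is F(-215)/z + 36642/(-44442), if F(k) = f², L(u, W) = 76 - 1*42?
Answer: -6107/7407 + 4*√15/135 ≈ -0.70973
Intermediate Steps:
L(u, W) = 34 (L(u, W) = 76 - 42 = 34)
f = -4 (f = -3 - 1*1 = -3 - 1 = -4)
F(k) = 16 (F(k) = (-4)² = 16)
z = 36*√15 (z = √(34 + 19406) = √19440 = 36*√15 ≈ 139.43)
F(-215)/z + 36642/(-44442) = 16/((36*√15)) + 36642/(-44442) = 16*(√15/540) + 36642*(-1/44442) = 4*√15/135 - 6107/7407 = -6107/7407 + 4*√15/135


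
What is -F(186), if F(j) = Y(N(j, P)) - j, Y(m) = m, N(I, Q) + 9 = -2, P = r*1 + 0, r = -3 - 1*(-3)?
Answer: 197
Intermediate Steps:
r = 0 (r = -3 + 3 = 0)
P = 0 (P = 0*1 + 0 = 0 + 0 = 0)
N(I, Q) = -11 (N(I, Q) = -9 - 2 = -11)
F(j) = -11 - j
-F(186) = -(-11 - 1*186) = -(-11 - 186) = -1*(-197) = 197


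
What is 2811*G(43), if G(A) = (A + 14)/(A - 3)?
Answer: 160227/40 ≈ 4005.7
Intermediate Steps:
G(A) = (14 + A)/(-3 + A)
2811*G(43) = 2811*((14 + 43)/(-3 + 43)) = 2811*(57/40) = 160227/40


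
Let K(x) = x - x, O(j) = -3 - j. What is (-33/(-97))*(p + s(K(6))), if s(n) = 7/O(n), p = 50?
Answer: 1573/97 ≈ 16.216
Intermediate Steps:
K(x) = 0
s(n) = 7/(-3 - n)
(-33/(-97))*(p + s(K(6))) = (-33/(-97))*(50 - 7/(3 + 0)) = (-33*(-1/97))*(50 - 7/3) = 33*(50 - 7*⅓)/97 = 33*(50 - 7/3)/97 = (33/97)*(143/3) = 1573/97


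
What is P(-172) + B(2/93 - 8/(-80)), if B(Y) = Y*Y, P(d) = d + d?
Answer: -297512831/864900 ≈ -343.99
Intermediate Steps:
P(d) = 2*d
B(Y) = Y²
P(-172) + B(2/93 - 8/(-80)) = 2*(-172) + (2/93 - 8/(-80))² = -344 + (2*(1/93) - 8*(-1/80))² = -344 + (2/93 + ⅒)² = -344 + (113/930)² = -344 + 12769/864900 = -297512831/864900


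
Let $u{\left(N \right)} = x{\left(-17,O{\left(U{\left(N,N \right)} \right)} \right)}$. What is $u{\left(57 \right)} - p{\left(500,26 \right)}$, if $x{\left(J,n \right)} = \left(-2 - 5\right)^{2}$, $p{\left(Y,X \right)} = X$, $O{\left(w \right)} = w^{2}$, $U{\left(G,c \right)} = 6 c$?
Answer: $23$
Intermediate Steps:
$x{\left(J,n \right)} = 49$ ($x{\left(J,n \right)} = \left(-7\right)^{2} = 49$)
$u{\left(N \right)} = 49$
$u{\left(57 \right)} - p{\left(500,26 \right)} = 49 - 26 = 23$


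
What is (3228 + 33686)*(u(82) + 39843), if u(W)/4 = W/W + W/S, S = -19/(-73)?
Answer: 28831199818/19 ≈ 1.5174e+9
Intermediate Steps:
S = 19/73 (S = -19*(-1/73) = 19/73 ≈ 0.26027)
u(W) = 4 + 292*W/19 (u(W) = 4*(W/W + W/(19/73)) = 4*(1 + W*(73/19)) = 4*(1 + 73*W/19) = 4 + 292*W/19)
(3228 + 33686)*(u(82) + 39843) = (3228 + 33686)*((4 + (292/19)*82) + 39843) = 36914*((4 + 23944/19) + 39843) = 36914*(24020/19 + 39843) = 36914*(781037/19) = 28831199818/19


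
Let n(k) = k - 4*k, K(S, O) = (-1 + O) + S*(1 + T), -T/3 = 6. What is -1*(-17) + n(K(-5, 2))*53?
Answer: -13657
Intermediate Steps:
T = -18 (T = -3*6 = -18)
K(S, O) = -1 + O - 17*S (K(S, O) = (-1 + O) + S*(1 - 18) = (-1 + O) + S*(-17) = (-1 + O) - 17*S = -1 + O - 17*S)
n(k) = -3*k
-1*(-17) + n(K(-5, 2))*53 = -1*(-17) - 3*(-1 + 2 - 17*(-5))*53 = 17 - 3*(-1 + 2 + 85)*53 = 17 - 3*86*53 = 17 - 258*53 = 17 - 13674 = -13657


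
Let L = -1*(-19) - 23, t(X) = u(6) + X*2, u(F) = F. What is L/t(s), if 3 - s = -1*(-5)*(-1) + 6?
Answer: -⅖ ≈ -0.40000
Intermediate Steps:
s = 2 (s = 3 - (-1*(-5)*(-1) + 6) = 3 - (5*(-1) + 6) = 3 - (-5 + 6) = 3 - 1*1 = 3 - 1 = 2)
t(X) = 6 + 2*X (t(X) = 6 + X*2 = 6 + 2*X)
L = -4 (L = 19 - 23 = -4)
L/t(s) = -4/(6 + 2*2) = -4/(6 + 4) = -4/10 = -4*⅒ = -⅖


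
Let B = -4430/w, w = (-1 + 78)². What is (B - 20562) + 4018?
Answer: -98093806/5929 ≈ -16545.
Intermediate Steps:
w = 5929 (w = 77² = 5929)
B = -4430/5929 ≈ -0.74718
(B - 20562) + 4018 = (-4430/5929 - 20562) + 4018 = -121916528/5929 + 4018 = -98093806/5929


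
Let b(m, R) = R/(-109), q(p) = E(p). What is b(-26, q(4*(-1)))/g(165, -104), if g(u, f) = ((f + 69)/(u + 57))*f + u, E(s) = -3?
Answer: 333/2194715 ≈ 0.00015173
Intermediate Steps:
q(p) = -3
b(m, R) = -R/109 (b(m, R) = R*(-1/109) = -R/109)
g(u, f) = u + f*(69 + f)/(57 + u) (g(u, f) = ((69 + f)/(57 + u))*f + u = f*(69 + f)/(57 + u) + u = u + f*(69 + f)/(57 + u))
b(-26, q(4*(-1)))/g(165, -104) = (-1/109*(-3))/((((-104)**2 + 165**2 + 57*165 + 69*(-104))/(57 + 165))) = 3/(109*(((10816 + 27225 + 9405 - 7176)/222))) = 3/(109*(((1/222)*40270))) = 3/(109*(20135/111)) = (3/109)*(111/20135) = 333/2194715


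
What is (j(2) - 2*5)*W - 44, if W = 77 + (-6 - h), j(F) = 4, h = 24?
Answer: -326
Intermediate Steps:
W = 47 (W = 77 + (-6 - 1*24) = 77 + (-6 - 24) = 77 - 30 = 47)
(j(2) - 2*5)*W - 44 = (4 - 2*5)*47 - 44 = (4 - 10)*47 - 44 = -6*47 - 44 = -282 - 44 = -326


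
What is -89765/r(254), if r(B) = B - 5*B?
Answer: 89765/1016 ≈ 88.351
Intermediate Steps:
r(B) = -4*B
-89765/r(254) = -89765/((-4*254)) = -89765/(-1016) = -89765*(-1/1016) = 89765/1016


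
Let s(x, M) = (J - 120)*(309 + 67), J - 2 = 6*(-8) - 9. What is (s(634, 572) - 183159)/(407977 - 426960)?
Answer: 248959/18983 ≈ 13.115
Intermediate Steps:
J = -55 (J = 2 + (6*(-8) - 9) = 2 + (-48 - 9) = 2 - 57 = -55)
s(x, M) = -65800 (s(x, M) = (-55 - 120)*(309 + 67) = -175*376 = -65800)
(s(634, 572) - 183159)/(407977 - 426960) = (-65800 - 183159)/(407977 - 426960) = -248959/(-18983) = -248959*(-1/18983) = 248959/18983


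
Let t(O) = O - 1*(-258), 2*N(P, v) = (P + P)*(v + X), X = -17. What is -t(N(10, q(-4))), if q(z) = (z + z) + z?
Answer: 32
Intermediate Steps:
q(z) = 3*z (q(z) = 2*z + z = 3*z)
N(P, v) = P*(-17 + v) (N(P, v) = ((P + P)*(v - 17))/2 = ((2*P)*(-17 + v))/2 = (2*P*(-17 + v))/2 = P*(-17 + v))
t(O) = 258 + O (t(O) = O + 258 = 258 + O)
-t(N(10, q(-4))) = -(258 + 10*(-17 + 3*(-4))) = -(258 + 10*(-17 - 12)) = -(258 + 10*(-29)) = -(258 - 290) = -1*(-32) = 32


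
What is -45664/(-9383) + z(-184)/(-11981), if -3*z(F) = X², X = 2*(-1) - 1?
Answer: 547128533/112417723 ≈ 4.8669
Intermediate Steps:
X = -3 (X = -2 - 1 = -3)
z(F) = -3 (z(F) = -⅓*(-3)² = -⅓*9 = -3)
-45664/(-9383) + z(-184)/(-11981) = -45664/(-9383) - 3/(-11981) = -45664*(-1/9383) - 3*(-1/11981) = 45664/9383 + 3/11981 = 547128533/112417723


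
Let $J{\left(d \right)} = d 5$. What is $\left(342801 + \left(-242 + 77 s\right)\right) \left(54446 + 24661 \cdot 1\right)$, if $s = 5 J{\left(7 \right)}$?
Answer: $28164781638$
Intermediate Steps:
$J{\left(d \right)} = 5 d$
$s = 175$ ($s = 5 \cdot 5 \cdot 7 = 5 \cdot 35 = 175$)
$\left(342801 + \left(-242 + 77 s\right)\right) \left(54446 + 24661 \cdot 1\right) = \left(342801 + \left(-242 + 77 \cdot 175\right)\right) \left(54446 + 24661 \cdot 1\right) = \left(342801 + \left(-242 + 13475\right)\right) \left(54446 + 24661\right) = \left(342801 + 13233\right) 79107 = 356034 \cdot 79107 = 28164781638$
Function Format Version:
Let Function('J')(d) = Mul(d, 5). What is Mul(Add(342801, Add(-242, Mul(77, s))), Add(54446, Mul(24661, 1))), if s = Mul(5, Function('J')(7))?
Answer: 28164781638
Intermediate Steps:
Function('J')(d) = Mul(5, d)
s = 175 (s = Mul(5, Mul(5, 7)) = Mul(5, 35) = 175)
Mul(Add(342801, Add(-242, Mul(77, s))), Add(54446, Mul(24661, 1))) = Mul(Add(342801, Add(-242, Mul(77, 175))), Add(54446, Mul(24661, 1))) = Mul(Add(342801, Add(-242, 13475)), Add(54446, 24661)) = Mul(Add(342801, 13233), 79107) = Mul(356034, 79107) = 28164781638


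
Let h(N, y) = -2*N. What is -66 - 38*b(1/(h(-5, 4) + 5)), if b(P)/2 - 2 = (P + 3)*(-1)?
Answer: 226/15 ≈ 15.067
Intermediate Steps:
b(P) = -2 - 2*P (b(P) = 4 + 2*((P + 3)*(-1)) = 4 + 2*((3 + P)*(-1)) = 4 + 2*(-3 - P) = 4 + (-6 - 2*P) = -2 - 2*P)
-66 - 38*b(1/(h(-5, 4) + 5)) = -66 - 38*(-2 - 2/(-2*(-5) + 5)) = -66 - 38*(-2 - 2/(10 + 5)) = -66 - 38*(-2 - 2/15) = -66 - 38*(-32/15) = -66 + 1216/15 = 226/15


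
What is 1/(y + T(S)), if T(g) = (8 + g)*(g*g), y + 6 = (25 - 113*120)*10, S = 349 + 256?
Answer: 1/224237969 ≈ 4.4596e-9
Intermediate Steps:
S = 605
y = -135356 (y = -6 + (25 - 113*120)*10 = -6 + (25 - 13560)*10 = -6 - 13535*10 = -6 - 135350 = -135356)
T(g) = g²*(8 + g) (T(g) = (8 + g)*g² = g²*(8 + g))
1/(y + T(S)) = 1/(-135356 + 605²*(8 + 605)) = 1/(-135356 + 366025*613) = 1/(-135356 + 224373325) = 1/224237969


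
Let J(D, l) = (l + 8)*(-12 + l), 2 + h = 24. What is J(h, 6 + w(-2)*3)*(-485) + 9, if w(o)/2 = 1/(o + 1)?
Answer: 46569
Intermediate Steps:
h = 22 (h = -2 + 24 = 22)
w(o) = 2/(1 + o) (w(o) = 2/(o + 1) = 2/(1 + o))
J(D, l) = (-12 + l)*(8 + l) (J(D, l) = (8 + l)*(-12 + l) = (-12 + l)*(8 + l))
J(h, 6 + w(-2)*3)*(-485) + 9 = (-96 + (6 + (2/(1 - 2))*3)² - 4*(6 + (2/(1 - 2))*3))*(-485) + 9 = (-96 + (6 + (2/(-1))*3)² - 4*(6 + (2/(-1))*3))*(-485) + 9 = (-96 + (6 + (2*(-1))*3)² - 4*(6 + (2*(-1))*3))*(-485) + 9 = (-96 + (6 - 2*3)² - 4*(6 - 2*3))*(-485) + 9 = (-96 + (6 - 6)² - 4*(6 - 6))*(-485) + 9 = (-96 + 0² - 4*0)*(-485) + 9 = (-96 + 0 + 0)*(-485) + 9 = -96*(-485) + 9 = 46560 + 9 = 46569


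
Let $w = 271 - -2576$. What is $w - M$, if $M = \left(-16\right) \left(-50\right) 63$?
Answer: $-47553$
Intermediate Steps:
$M = 50400$ ($M = 800 \cdot 63 = 50400$)
$w = 2847$ ($w = 271 + 2576 = 2847$)
$w - M = 2847 - 50400 = -47553$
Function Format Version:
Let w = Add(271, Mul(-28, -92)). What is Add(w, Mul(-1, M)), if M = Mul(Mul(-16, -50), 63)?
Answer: -47553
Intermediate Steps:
M = 50400 (M = Mul(800, 63) = 50400)
w = 2847 (w = Add(271, 2576) = 2847)
Add(w, Mul(-1, M)) = Add(2847, Mul(-1, 50400)) = Add(2847, -50400) = -47553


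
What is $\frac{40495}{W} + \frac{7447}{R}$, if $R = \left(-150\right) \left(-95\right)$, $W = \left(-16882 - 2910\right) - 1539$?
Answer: $- \frac{418201793}{303966750} \approx -1.3758$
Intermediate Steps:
$W = -21331$ ($W = -19792 - 1539 = -21331$)
$R = 14250$
$\frac{40495}{W} + \frac{7447}{R} = \frac{40495}{-21331} + \frac{7447}{14250} = 40495 \left(- \frac{1}{21331}\right) + 7447 \cdot \frac{1}{14250} = - \frac{40495}{21331} + \frac{7447}{14250} = - \frac{418201793}{303966750}$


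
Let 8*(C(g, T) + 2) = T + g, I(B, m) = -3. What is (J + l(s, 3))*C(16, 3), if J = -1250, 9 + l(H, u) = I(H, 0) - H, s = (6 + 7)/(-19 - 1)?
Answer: -75681/160 ≈ -473.01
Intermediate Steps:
C(g, T) = -2 + T/8 + g/8 (C(g, T) = -2 + (T + g)/8 = -2 + (T/8 + g/8) = -2 + T/8 + g/8)
s = -13/20 (s = 13/(-20) = 13*(-1/20) = -13/20 ≈ -0.65000)
l(H, u) = -12 - H (l(H, u) = -9 + (-3 - H) = -12 - H)
(J + l(s, 3))*C(16, 3) = (-1250 + (-12 - 1*(-13/20)))*(-2 + (1/8)*3 + (1/8)*16) = (-1250 + (-12 + 13/20))*(-2 + 3/8 + 2) = (-1250 - 227/20)*(3/8) = -25227/20*3/8 = -75681/160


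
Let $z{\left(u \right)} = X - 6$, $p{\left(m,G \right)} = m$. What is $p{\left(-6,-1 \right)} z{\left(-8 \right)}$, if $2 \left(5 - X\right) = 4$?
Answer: $18$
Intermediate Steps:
$X = 3$ ($X = 5 - 2 = 3$)
$z{\left(u \right)} = -3$ ($z{\left(u \right)} = 3 - 6 = -3$)
$p{\left(-6,-1 \right)} z{\left(-8 \right)} = \left(-6\right) \left(-3\right) = 18$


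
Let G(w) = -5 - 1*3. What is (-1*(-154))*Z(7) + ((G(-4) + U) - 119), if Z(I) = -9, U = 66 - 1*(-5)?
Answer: -1442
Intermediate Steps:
U = 71 (U = 66 + 5 = 71)
G(w) = -8 (G(w) = -5 - 3 = -8)
(-1*(-154))*Z(7) + ((G(-4) + U) - 119) = -1*(-154)*(-9) + ((-8 + 71) - 119) = 154*(-9) + (63 - 119) = -1386 - 56 = -1442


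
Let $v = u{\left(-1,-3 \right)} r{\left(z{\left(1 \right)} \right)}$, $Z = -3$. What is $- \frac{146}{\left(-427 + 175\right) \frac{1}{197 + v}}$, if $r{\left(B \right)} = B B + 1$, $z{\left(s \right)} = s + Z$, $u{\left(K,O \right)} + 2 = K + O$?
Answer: $\frac{12191}{126} \approx 96.754$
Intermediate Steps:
$u{\left(K,O \right)} = -2 + K + O$ ($u{\left(K,O \right)} = -2 + \left(K + O\right) = -2 + K + O$)
$z{\left(s \right)} = -3 + s$ ($z{\left(s \right)} = s - 3 = -3 + s$)
$r{\left(B \right)} = 1 + B^{2}$ ($r{\left(B \right)} = B^{2} + 1 = 1 + B^{2}$)
$v = -30$ ($v = \left(-2 - 1 - 3\right) \left(1 + \left(-3 + 1\right)^{2}\right) = - 6 \left(1 + \left(-2\right)^{2}\right) = - 6 \left(1 + 4\right) = \left(-6\right) 5 = -30$)
$- \frac{146}{\left(-427 + 175\right) \frac{1}{197 + v}} = - \frac{146}{\left(-427 + 175\right) \frac{1}{197 - 30}} = - \frac{146}{\left(-252\right) \frac{1}{167}} = - \frac{146}{- \frac{252}{167}} = \left(-146\right) \left(- \frac{167}{252}\right) = \frac{12191}{126}$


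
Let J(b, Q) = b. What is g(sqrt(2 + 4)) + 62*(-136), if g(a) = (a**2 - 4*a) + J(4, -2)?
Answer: -8422 - 4*sqrt(6) ≈ -8431.8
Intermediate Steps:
g(a) = 4 + a**2 - 4*a (g(a) = (a**2 - 4*a) + 4 = 4 + a**2 - 4*a)
g(sqrt(2 + 4)) + 62*(-136) = (4 + (sqrt(2 + 4))**2 - 4*sqrt(2 + 4)) + 62*(-136) = (4 + (sqrt(6))**2 - 4*sqrt(6)) - 8432 = (4 + 6 - 4*sqrt(6)) - 8432 = (10 - 4*sqrt(6)) - 8432 = -8422 - 4*sqrt(6)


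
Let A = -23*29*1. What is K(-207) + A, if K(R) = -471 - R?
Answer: -931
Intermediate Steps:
A = -667 (A = -667*1 = -667)
K(-207) + A = (-471 - 1*(-207)) - 667 = (-471 + 207) - 667 = -264 - 667 = -931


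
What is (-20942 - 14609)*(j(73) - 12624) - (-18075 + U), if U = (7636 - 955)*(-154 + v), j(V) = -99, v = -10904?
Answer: 526211946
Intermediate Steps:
U = -73878498 (U = (7636 - 955)*(-154 - 10904) = 6681*(-11058) = -73878498)
(-20942 - 14609)*(j(73) - 12624) - (-18075 + U) = (-20942 - 14609)*(-99 - 12624) - (-18075 - 73878498) = -35551*(-12723) - 1*(-73896573) = 452315373 + 73896573 = 526211946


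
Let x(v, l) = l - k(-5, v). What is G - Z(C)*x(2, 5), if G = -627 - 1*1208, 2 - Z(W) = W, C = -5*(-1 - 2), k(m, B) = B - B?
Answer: -1770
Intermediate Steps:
k(m, B) = 0
C = 15 (C = -5*(-3) = 15)
Z(W) = 2 - W
x(v, l) = l (x(v, l) = l - 1*0 = l + 0 = l)
G = -1835 (G = -627 - 1208 = -1835)
G - Z(C)*x(2, 5) = -1835 - (2 - 1*15)*5 = -1835 - (2 - 15)*5 = -1835 - (-13)*5 = -1835 - 1*(-65) = -1835 + 65 = -1770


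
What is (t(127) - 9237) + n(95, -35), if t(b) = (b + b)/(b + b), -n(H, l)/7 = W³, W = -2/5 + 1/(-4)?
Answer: -73872621/8000 ≈ -9234.1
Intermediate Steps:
W = -13/20 (W = -2*⅕ + 1*(-¼) = -⅖ - ¼ = -13/20 ≈ -0.65000)
n(H, l) = 15379/8000 (n(H, l) = -7*(-13/20)³ = -7*(-2197/8000) = 15379/8000)
t(b) = 1 (t(b) = (2*b)/((2*b)) = (2*b)*(1/(2*b)) = 1)
(t(127) - 9237) + n(95, -35) = (1 - 9237) + 15379/8000 = -9236 + 15379/8000 = -73872621/8000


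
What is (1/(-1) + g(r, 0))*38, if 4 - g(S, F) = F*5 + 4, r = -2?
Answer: -38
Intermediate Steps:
g(S, F) = -5*F (g(S, F) = 4 - (F*5 + 4) = 4 - (5*F + 4) = 4 - (4 + 5*F) = 4 + (-4 - 5*F) = -5*F)
(1/(-1) + g(r, 0))*38 = (1/(-1) - 5*0)*38 = (-1 + 0)*38 = -1*38 = -38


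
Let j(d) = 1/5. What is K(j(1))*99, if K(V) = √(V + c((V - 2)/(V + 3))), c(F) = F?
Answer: 99*I*√145/20 ≈ 59.606*I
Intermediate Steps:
j(d) = ⅕
K(V) = √(V + (-2 + V)/(3 + V)) (K(V) = √(V + (V - 2)/(V + 3)) = √(V + (-2 + V)/(3 + V)))
K(j(1))*99 = √((-2 + ⅕ + (3 + ⅕)/5)/(3 + ⅕))*99 = √((-2 + ⅕ + (⅕)*(16/5))/(16/5))*99 = √(5*(-2 + ⅕ + 16/25)/16)*99 = √((5/16)*(-29/25))*99 = √(-29/80)*99 = (I*√145/20)*99 = 99*I*√145/20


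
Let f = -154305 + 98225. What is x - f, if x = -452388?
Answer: -396308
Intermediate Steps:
f = -56080
x - f = -452388 - 1*(-56080) = -452388 + 56080 = -396308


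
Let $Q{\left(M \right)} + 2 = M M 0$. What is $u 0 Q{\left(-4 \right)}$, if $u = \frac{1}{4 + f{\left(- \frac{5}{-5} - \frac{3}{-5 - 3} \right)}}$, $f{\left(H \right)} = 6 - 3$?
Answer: $0$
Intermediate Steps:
$f{\left(H \right)} = 3$ ($f{\left(H \right)} = 6 - 3 = 3$)
$Q{\left(M \right)} = -2$ ($Q{\left(M \right)} = -2 + M M 0 = -2 + M^{2} \cdot 0 = -2 + 0 = -2$)
$u = \frac{1}{7}$ ($u = \frac{1}{4 + 3} = \frac{1}{7} \approx 0.14286$)
$u 0 Q{\left(-4 \right)} = \frac{1}{7} \cdot 0 \left(-2\right) = 0 \left(-2\right) = 0$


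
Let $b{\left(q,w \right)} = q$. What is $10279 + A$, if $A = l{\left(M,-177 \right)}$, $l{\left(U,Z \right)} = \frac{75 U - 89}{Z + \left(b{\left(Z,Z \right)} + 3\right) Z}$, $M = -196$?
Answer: $\frac{314738470}{30621} \approx 10279.0$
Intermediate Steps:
$l{\left(U,Z \right)} = \frac{-89 + 75 U}{Z + Z \left(3 + Z\right)}$ ($l{\left(U,Z \right)} = \frac{75 U - 89}{Z + \left(Z + 3\right) Z} = \frac{-89 + 75 U}{Z + \left(3 + Z\right) Z} = \frac{-89 + 75 U}{Z + Z \left(3 + Z\right)}$)
$A = - \frac{14789}{30621}$ ($A = \frac{-89 + 75 \left(-196\right)}{\left(-177\right) \left(4 - 177\right)} = - \frac{-89 - 14700}{177 \left(-173\right)} = \left(- \frac{1}{177}\right) \left(- \frac{1}{173}\right) \left(-14789\right) = - \frac{14789}{30621} \approx -0.48297$)
$10279 + A = 10279 - \frac{14789}{30621} = \frac{314738470}{30621}$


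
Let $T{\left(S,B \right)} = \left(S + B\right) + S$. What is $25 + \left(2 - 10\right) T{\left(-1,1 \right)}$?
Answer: $33$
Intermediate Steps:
$T{\left(S,B \right)} = B + 2 S$ ($T{\left(S,B \right)} = \left(B + S\right) + S = B + 2 S$)
$25 + \left(2 - 10\right) T{\left(-1,1 \right)} = 25 + \left(2 - 10\right) \left(1 + 2 \left(-1\right)\right) = 25 - 8 \left(1 - 2\right) = 25 - -8 = 25 + 8 = 33$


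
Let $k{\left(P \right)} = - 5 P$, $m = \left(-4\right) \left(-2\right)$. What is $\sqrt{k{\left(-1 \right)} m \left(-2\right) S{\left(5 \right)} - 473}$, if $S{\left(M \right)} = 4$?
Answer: $i \sqrt{793} \approx 28.16 i$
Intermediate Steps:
$m = 8$
$\sqrt{k{\left(-1 \right)} m \left(-2\right) S{\left(5 \right)} - 473} = \sqrt{\left(-5\right) \left(-1\right) 8 \left(-2\right) 4 - 473} = \sqrt{5 \cdot 8 \left(-2\right) 4 - 473} = \sqrt{40 \left(-2\right) 4 - 473} = \sqrt{\left(-80\right) 4 - 473} = \sqrt{-320 - 473} = \sqrt{-793} = i \sqrt{793}$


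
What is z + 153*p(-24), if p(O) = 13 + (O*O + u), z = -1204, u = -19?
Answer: 86006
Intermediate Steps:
p(O) = -6 + O**2 (p(O) = 13 + (O*O - 19) = 13 + (O**2 - 19) = 13 + (-19 + O**2) = -6 + O**2)
z + 153*p(-24) = -1204 + 153*(-6 + (-24)**2) = -1204 + 153*(-6 + 576) = -1204 + 153*570 = -1204 + 87210 = 86006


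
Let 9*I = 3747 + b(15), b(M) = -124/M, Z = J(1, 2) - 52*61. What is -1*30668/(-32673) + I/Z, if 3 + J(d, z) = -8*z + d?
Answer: 3791613229/4690209150 ≈ 0.80841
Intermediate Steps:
J(d, z) = -3 + d - 8*z (J(d, z) = -3 + (-8*z + d) = -3 + (d - 8*z) = -3 + d - 8*z)
Z = -3190 (Z = (-3 + 1 - 8*2) - 52*61 = (-3 + 1 - 16) - 3172 = -18 - 3172 = -3190)
I = 56081/135 (I = (3747 - 124/15)/9 = (1/9)*(56081/15) = 56081/135 ≈ 415.42)
-1*30668/(-32673) + I/Z = -1*30668/(-32673) + (56081/135)/(-3190) = -30668*(-1/32673) + (56081/135)*(-1/3190) = 30668/32673 - 56081/430650 = 3791613229/4690209150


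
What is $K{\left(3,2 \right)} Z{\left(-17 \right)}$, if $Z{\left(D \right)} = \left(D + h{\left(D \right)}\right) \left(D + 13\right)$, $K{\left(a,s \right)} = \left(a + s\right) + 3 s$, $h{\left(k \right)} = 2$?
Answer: $660$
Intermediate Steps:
$K{\left(a,s \right)} = a + 4 s$
$Z{\left(D \right)} = \left(2 + D\right) \left(13 + D\right)$ ($Z{\left(D \right)} = \left(D + 2\right) \left(D + 13\right) = \left(2 + D\right) \left(13 + D\right)$)
$K{\left(3,2 \right)} Z{\left(-17 \right)} = \left(3 + 4 \cdot 2\right) \left(26 + \left(-17\right)^{2} + 15 \left(-17\right)\right) = \left(3 + 8\right) \left(26 + 289 - 255\right) = 11 \cdot 60 = 660$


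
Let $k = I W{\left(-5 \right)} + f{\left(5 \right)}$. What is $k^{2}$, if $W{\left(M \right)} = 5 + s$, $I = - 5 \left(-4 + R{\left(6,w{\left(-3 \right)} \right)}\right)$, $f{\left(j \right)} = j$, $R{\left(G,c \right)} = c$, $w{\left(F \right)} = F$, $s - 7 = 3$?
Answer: $280900$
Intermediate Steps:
$s = 10$ ($s = 7 + 3 = 10$)
$I = 35$ ($I = - 5 \left(-4 - 3\right) = \left(-5\right) \left(-7\right) = 35$)
$W{\left(M \right)} = 15$ ($W{\left(M \right)} = 5 + 10 = 15$)
$k = 530$ ($k = 35 \cdot 15 + 5 = 525 + 5 = 530$)
$k^{2} = 530^{2} = 280900$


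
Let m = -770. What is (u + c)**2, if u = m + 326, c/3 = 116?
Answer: 9216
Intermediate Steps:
c = 348 (c = 3*116 = 348)
u = -444 (u = -770 + 326 = -444)
(u + c)**2 = (-444 + 348)**2 = (-96)**2 = 9216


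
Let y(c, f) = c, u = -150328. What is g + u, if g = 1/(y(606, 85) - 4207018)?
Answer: -632341503137/4206412 ≈ -1.5033e+5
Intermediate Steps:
g = -1/4206412 (g = 1/(606 - 4207018) = 1/(-4206412) = -1/4206412 ≈ -2.3773e-7)
g + u = -1/4206412 - 150328 = -632341503137/4206412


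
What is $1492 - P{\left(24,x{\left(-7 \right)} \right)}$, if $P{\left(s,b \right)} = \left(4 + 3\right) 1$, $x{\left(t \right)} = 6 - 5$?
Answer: $1485$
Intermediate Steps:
$x{\left(t \right)} = 1$
$P{\left(s,b \right)} = 7$ ($P{\left(s,b \right)} = 7 \cdot 1 = 7$)
$1492 - P{\left(24,x{\left(-7 \right)} \right)} = 1492 - 7 = 1485$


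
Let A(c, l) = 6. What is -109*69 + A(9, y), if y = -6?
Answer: -7515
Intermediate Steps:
-109*69 + A(9, y) = -109*69 + 6 = -7521 + 6 = -7515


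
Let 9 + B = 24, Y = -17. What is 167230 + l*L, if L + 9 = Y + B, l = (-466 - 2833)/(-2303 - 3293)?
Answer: 935782791/5596 ≈ 1.6722e+5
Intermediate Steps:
B = 15 (B = -9 + 24 = 15)
l = 3299/5596 (l = -3299/(-5596) = -3299*(-1/5596) = 3299/5596 ≈ 0.58953)
L = -11 (L = -9 + (-17 + 15) = -9 - 2 = -11)
167230 + l*L = 167230 + (3299/5596)*(-11) = 167230 - 36289/5596 = 935782791/5596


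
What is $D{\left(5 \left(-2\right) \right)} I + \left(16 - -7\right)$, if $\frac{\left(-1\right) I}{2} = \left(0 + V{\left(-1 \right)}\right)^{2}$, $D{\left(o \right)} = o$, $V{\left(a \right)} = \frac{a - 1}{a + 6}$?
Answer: $\frac{131}{5} \approx 26.2$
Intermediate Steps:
$V{\left(a \right)} = \frac{-1 + a}{6 + a}$
$I = - \frac{8}{25}$ ($I = - 2 \left(0 + \frac{-1 - 1}{6 - 1}\right)^{2} = - 2 \left(0 + \frac{1}{5} \left(-2\right)\right)^{2} = - 2 \left(0 - \frac{2}{5}\right)^{2} = - 2 \left(- \frac{2}{5}\right)^{2} = \left(-2\right) \frac{4}{25} = - \frac{8}{25} \approx -0.32$)
$D{\left(5 \left(-2\right) \right)} I + \left(16 - -7\right) = 5 \left(-2\right) \left(- \frac{8}{25}\right) + \left(16 - -7\right) = \left(-10\right) \left(- \frac{8}{25}\right) + \left(16 + 7\right) = \frac{16}{5} + 23 = \frac{131}{5}$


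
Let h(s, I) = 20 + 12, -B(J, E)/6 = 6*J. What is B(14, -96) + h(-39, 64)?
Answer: -472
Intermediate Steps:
B(J, E) = -36*J
h(s, I) = 32
B(14, -96) + h(-39, 64) = -36*14 + 32 = -504 + 32 = -472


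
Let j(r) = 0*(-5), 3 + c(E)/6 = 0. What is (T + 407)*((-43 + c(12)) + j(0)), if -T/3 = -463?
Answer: -109556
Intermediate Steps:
c(E) = -18 (c(E) = -18 + 6*0 = -18 + 0 = -18)
j(r) = 0
T = 1389 (T = -3*(-463) = 1389)
(T + 407)*((-43 + c(12)) + j(0)) = (1389 + 407)*((-43 - 18) + 0) = 1796*(-61 + 0) = 1796*(-61) = -109556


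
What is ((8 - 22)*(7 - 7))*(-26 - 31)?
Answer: 0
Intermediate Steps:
((8 - 22)*(7 - 7))*(-26 - 31) = -14*0*(-57) = 0*(-57) = 0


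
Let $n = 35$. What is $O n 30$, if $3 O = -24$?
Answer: $-8400$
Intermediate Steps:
$O = -8$ ($O = \frac{1}{3} \left(-24\right) = -8$)
$O n 30 = \left(-8\right) 35 \cdot 30 = \left(-280\right) 30 = -8400$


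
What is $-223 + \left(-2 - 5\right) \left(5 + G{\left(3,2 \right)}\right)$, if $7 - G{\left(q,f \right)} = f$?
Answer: $-293$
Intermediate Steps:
$G{\left(q,f \right)} = 7 - f$
$-223 + \left(-2 - 5\right) \left(5 + G{\left(3,2 \right)}\right) = -223 + \left(-2 - 5\right) \left(5 + \left(7 - 2\right)\right) = -223 - 7 \left(5 + 5\right) = -223 - 70 = -293$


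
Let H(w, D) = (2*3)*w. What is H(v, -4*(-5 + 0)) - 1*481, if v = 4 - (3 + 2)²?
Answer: -607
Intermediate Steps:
v = -21 (v = 4 - 1*5² = 4 - 1*25 = 4 - 25 = -21)
H(w, D) = 6*w
H(v, -4*(-5 + 0)) - 1*481 = 6*(-21) - 1*481 = -126 - 481 = -607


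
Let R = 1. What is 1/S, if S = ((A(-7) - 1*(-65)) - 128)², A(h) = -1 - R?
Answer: 1/4225 ≈ 0.00023669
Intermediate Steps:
A(h) = -2 (A(h) = -1 - 1*1 = -1 - 1 = -2)
S = 4225 (S = ((-2 - 1*(-65)) - 128)² = ((-2 + 65) - 128)² = (63 - 128)² = (-65)² = 4225)
1/S = 1/4225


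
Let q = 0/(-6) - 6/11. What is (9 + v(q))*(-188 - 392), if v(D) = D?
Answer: -53940/11 ≈ -4903.6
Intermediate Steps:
q = -6/11 (q = 0*(-⅙) - 6*1/11 = 0 - 6/11 = -6/11 ≈ -0.54545)
(9 + v(q))*(-188 - 392) = (9 - 6/11)*(-188 - 392) = (93/11)*(-580) = -53940/11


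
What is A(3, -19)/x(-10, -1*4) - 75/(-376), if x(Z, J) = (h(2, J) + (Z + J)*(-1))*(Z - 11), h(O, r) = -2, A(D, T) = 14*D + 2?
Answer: 589/23688 ≈ 0.024865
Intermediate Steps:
A(D, T) = 2 + 14*D
x(Z, J) = (-11 + Z)*(-2 - J - Z) (x(Z, J) = (-2 + (Z + J)*(-1))*(Z - 11) = (-2 + (J + Z)*(-1))*(-11 + Z) = (-2 + (-J - Z))*(-11 + Z) = (-2 - J - Z)*(-11 + Z) = (-11 + Z)*(-2 - J - Z))
A(3, -19)/x(-10, -1*4) - 75/(-376) = (2 + 14*3)/(22 - 1*(-10)² + 9*(-10) + 11*(-1*4) - 1*(-1*4)*(-10)) - 75/(-376) = (2 + 42)/(22 - 1*100 - 90 + 11*(-4) - 1*(-4)*(-10)) - 75*(-1/376) = 44/(22 - 100 - 90 - 44 - 40) + 75/376 = 44/(-252) + 75/376 = 44*(-1/252) + 75/376 = -11/63 + 75/376 = 589/23688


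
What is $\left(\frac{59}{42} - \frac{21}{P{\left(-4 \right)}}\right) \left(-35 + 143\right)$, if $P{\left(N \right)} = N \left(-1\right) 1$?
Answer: $- \frac{2907}{7} \approx -415.29$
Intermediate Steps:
$P{\left(N \right)} = - N$ ($P{\left(N \right)} = - N 1 = - N$)
$\left(\frac{59}{42} - \frac{21}{P{\left(-4 \right)}}\right) \left(-35 + 143\right) = \left(\frac{59}{42} - \frac{21}{\left(-1\right) \left(-4\right)}\right) \left(-35 + 143\right) = \left(59 \cdot \frac{1}{42} - \frac{21}{4}\right) 108 = \left(\frac{59}{42} - \frac{21}{4}\right) 108 = \left(- \frac{323}{84}\right) 108 = - \frac{2907}{7}$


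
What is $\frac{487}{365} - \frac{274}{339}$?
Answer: $\frac{65083}{123735} \approx 0.52599$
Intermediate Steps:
$\frac{487}{365} - \frac{274}{339} = \frac{65083}{123735}$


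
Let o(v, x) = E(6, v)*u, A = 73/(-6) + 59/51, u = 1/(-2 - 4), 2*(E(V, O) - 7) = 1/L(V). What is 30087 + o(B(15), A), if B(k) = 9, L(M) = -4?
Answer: 1444121/48 ≈ 30086.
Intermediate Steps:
E(V, O) = 55/8 (E(V, O) = 7 + (½)/(-4) = 7 + (½)*(-¼) = 7 - ⅛ = 55/8)
u = -⅙ (u = 1/(-6) = -⅙ ≈ -0.16667)
A = -1123/102 (A = 73*(-⅙) + 59*(1/51) = -73/6 + 59/51 = -1123/102 ≈ -11.010)
o(v, x) = -55/48 (o(v, x) = (55/8)*(-⅙) = -55/48)
30087 + o(B(15), A) = 30087 - 55/48 = 1444121/48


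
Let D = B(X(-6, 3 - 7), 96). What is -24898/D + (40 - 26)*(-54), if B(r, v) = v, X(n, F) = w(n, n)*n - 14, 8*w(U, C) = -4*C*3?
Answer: -48737/48 ≈ -1015.4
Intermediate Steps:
w(U, C) = -3*C/2 (w(U, C) = (-4*C*3)/8 = (-12*C)/8 = -3*C/2)
X(n, F) = -14 - 3*n²/2 (X(n, F) = (-3*n/2)*n - 14 = -3*n²/2 - 14 = -14 - 3*n²/2)
D = 96
-24898/D + (40 - 26)*(-54) = -24898/96 + (40 - 26)*(-54) = -24898*1/96 + 14*(-54) = -12449/48 - 756 = -48737/48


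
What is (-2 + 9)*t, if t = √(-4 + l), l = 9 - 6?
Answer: 7*I ≈ 7.0*I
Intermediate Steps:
l = 3
t = I (t = √(-4 + 3) = √(-1) = I ≈ 1.0*I)
(-2 + 9)*t = (-2 + 9)*I = 7*I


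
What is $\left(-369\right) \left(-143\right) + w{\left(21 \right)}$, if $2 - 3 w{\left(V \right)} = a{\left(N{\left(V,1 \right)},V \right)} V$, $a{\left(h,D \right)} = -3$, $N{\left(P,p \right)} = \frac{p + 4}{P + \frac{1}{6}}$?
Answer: $\frac{158366}{3} \approx 52789.0$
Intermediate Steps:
$N{\left(P,p \right)} = \frac{4 + p}{\frac{1}{6} + P}$ ($N{\left(P,p \right)} = \frac{4 + p}{P + \frac{1}{6}} = \frac{4 + p}{\frac{1}{6} + P}$)
$w{\left(V \right)} = \frac{2}{3} + V$ ($w{\left(V \right)} = \frac{2}{3} - \frac{\left(-3\right) V}{3} = \frac{2}{3} + V$)
$\left(-369\right) \left(-143\right) + w{\left(21 \right)} = \left(-369\right) \left(-143\right) + \left(\frac{2}{3} + 21\right) = 52767 + \frac{65}{3} = \frac{158366}{3}$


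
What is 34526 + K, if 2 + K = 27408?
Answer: 61932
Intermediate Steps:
K = 27406 (K = -2 + 27408 = 27406)
34526 + K = 34526 + 27406 = 61932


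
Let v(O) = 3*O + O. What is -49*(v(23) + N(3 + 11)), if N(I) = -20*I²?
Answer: 187572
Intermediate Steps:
v(O) = 4*O
-49*(v(23) + N(3 + 11)) = -49*(4*23 - 20*(3 + 11)²) = -49*(92 - 20*14²) = -49*(92 - 20*196) = -49*(92 - 3920) = -49*(-3828) = 187572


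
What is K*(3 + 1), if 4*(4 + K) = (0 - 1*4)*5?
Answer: -36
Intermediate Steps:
K = -9 (K = -4 + ((0 - 1*4)*5)/4 = -4 + ((0 - 4)*5)/4 = -4 + (-4*5)/4 = -4 + (1/4)*(-20) = -4 - 5 = -9)
K*(3 + 1) = -9*(3 + 1) = -9*4 = -36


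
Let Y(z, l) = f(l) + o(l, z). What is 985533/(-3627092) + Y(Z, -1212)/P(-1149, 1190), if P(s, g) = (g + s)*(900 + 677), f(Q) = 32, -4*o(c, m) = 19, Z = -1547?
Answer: -15905692231/58629221861 ≈ -0.27129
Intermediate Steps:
o(c, m) = -19/4 (o(c, m) = -1/4*19 = -19/4)
P(s, g) = 1577*g + 1577*s (P(s, g) = (g + s)*1577 = 1577*g + 1577*s)
Y(z, l) = 109/4 (Y(z, l) = 32 - 19/4 = 109/4)
985533/(-3627092) + Y(Z, -1212)/P(-1149, 1190) = 985533/(-3627092) + 109/(4*(1577*1190 + 1577*(-1149))) = 985533*(-1/3627092) + 109/(4*(1876630 - 1811973)) = -985533/3627092 + (109/4)/64657 = -985533/3627092 + (109/4)*(1/64657) = -985533/3627092 + 109/258628 = -15905692231/58629221861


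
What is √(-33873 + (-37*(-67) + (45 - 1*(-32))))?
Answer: I*√31317 ≈ 176.97*I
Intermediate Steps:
√(-33873 + (-37*(-67) + (45 - 1*(-32)))) = √(-33873 + (2479 + (45 + 32))) = √(-33873 + (2479 + 77)) = √(-33873 + 2556) = √(-31317) = I*√31317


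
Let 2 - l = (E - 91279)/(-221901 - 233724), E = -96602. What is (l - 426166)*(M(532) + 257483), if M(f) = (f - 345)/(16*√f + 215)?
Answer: -1499320630932490792712/13663738125 - 387306741239968*√133/13663738125 ≈ -1.0973e+11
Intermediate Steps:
M(f) = (-345 + f)/(215 + 16*√f)
l = 241123/151875 (l = 2 - (-96602 - 91279)/(-221901 - 233724) = 2 - (-187881)/(-455625) = 2 - (-187881)*(-1)/455625 = 2 - 1*62627/151875 = 2 - 62627/151875 = 241123/151875 ≈ 1.5876)
(l - 426166)*(M(532) + 257483) = (241123/151875 - 426166)*((-345 + 532)/(215 + 16*√532) + 257483) = -64723720127*(187/(215 + 16*(2*√133)) + 257483)/151875 = -64723720127*(187/(215 + 32*√133) + 257483)/151875 = -64723720127*(257483 + 187/(215 + 32*√133))/151875 = -16665257629460341/151875 - 12103335663749/(151875*(215 + 32*√133))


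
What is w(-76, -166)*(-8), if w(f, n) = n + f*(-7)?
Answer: -2928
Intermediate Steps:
w(f, n) = n - 7*f
w(-76, -166)*(-8) = (-166 - 7*(-76))*(-8) = (-166 + 532)*(-8) = 366*(-8) = -2928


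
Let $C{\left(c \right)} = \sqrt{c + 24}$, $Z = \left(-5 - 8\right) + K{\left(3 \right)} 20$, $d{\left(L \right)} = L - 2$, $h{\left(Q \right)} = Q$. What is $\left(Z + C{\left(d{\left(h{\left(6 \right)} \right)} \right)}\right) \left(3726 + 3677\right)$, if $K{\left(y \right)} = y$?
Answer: $347941 + 14806 \sqrt{7} \approx 3.8711 \cdot 10^{5}$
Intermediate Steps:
$d{\left(L \right)} = -2 + L$ ($d{\left(L \right)} = L - 2 = -2 + L$)
$Z = 47$ ($Z = \left(-5 - 8\right) + 3 \cdot 20 = -13 + 60 = 47$)
$C{\left(c \right)} = \sqrt{24 + c}$
$\left(Z + C{\left(d{\left(h{\left(6 \right)} \right)} \right)}\right) \left(3726 + 3677\right) = \left(47 + \sqrt{24 + \left(-2 + 6\right)}\right) \left(3726 + 3677\right) = \left(47 + \sqrt{24 + 4}\right) 7403 = \left(47 + \sqrt{28}\right) 7403 = \left(47 + 2 \sqrt{7}\right) 7403 = 347941 + 14806 \sqrt{7}$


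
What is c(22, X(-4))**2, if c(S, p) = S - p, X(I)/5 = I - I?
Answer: 484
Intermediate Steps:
X(I) = 0 (X(I) = 5*(I - I) = 5*0 = 0)
c(22, X(-4))**2 = (22 - 1*0)**2 = (22 + 0)**2 = 22**2 = 484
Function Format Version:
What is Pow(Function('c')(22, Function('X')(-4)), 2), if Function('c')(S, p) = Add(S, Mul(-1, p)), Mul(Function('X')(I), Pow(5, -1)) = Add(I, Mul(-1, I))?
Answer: 484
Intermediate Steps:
Function('X')(I) = 0 (Function('X')(I) = Mul(5, Add(I, Mul(-1, I))) = Mul(5, 0) = 0)
Pow(Function('c')(22, Function('X')(-4)), 2) = Pow(Add(22, Mul(-1, 0)), 2) = Pow(Add(22, 0), 2) = Pow(22, 2) = 484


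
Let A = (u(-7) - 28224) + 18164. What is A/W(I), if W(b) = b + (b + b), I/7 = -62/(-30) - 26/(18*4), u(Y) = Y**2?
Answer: -600660/2149 ≈ -279.51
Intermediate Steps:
I = 2149/180 (I = 7*(-62/(-30) - 26/(18*4)) = 7*(-62*(-1/30) - 26/72) = 7*(31/15 - 26*1/72) = 7*(31/15 - 13/36) = 7*(307/180) = 2149/180 ≈ 11.939)
A = -10011 (A = ((-7)**2 - 28224) + 18164 = (49 - 28224) + 18164 = -28175 + 18164 = -10011)
W(b) = 3*b (W(b) = b + 2*b = 3*b)
A/W(I) = -10011/(3*(2149/180)) = -10011/2149/60 = -10011*60/2149 = -600660/2149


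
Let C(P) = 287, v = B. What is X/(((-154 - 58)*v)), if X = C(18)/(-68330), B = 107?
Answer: 287/1549997720 ≈ 1.8516e-7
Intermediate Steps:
v = 107
X = -287/68330 (X = 287/(-68330) = 287*(-1/68330) = -287/68330 ≈ -0.0042002)
X/(((-154 - 58)*v)) = -287*1/(107*(-154 - 58))/68330 = -287/(68330*((-212*107))) = -287/68330/(-22684) = -287/68330*(-1/22684) = 287/1549997720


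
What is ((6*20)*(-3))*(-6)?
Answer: 2160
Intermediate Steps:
((6*20)*(-3))*(-6) = (120*(-3))*(-6) = -360*(-6) = 2160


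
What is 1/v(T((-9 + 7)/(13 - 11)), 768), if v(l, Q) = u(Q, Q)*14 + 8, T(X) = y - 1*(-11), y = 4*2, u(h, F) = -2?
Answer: -1/20 ≈ -0.050000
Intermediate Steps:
y = 8
T(X) = 19 (T(X) = 8 - 1*(-11) = 8 + 11 = 19)
v(l, Q) = -20 (v(l, Q) = -2*14 + 8 = -28 + 8 = -20)
1/v(T((-9 + 7)/(13 - 11)), 768) = 1/(-20) = -1/20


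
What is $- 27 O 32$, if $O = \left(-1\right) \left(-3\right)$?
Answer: $-2592$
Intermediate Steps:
$O = 3$
$- 27 O 32 = \left(-27\right) 3 \cdot 32 = \left(-81\right) 32 = -2592$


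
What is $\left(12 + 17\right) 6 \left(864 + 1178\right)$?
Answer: $355308$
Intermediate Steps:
$\left(12 + 17\right) 6 \left(864 + 1178\right) = 29 \cdot 6 \cdot 2042 = 174 \cdot 2042 = 355308$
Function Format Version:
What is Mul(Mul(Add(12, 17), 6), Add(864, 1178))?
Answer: 355308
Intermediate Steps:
Mul(Mul(Add(12, 17), 6), Add(864, 1178)) = Mul(Mul(29, 6), 2042) = Mul(174, 2042) = 355308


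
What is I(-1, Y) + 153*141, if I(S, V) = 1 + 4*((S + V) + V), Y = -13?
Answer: 21466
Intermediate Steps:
I(S, V) = 1 + 4*S + 8*V (I(S, V) = 1 + 4*(S + 2*V) = 1 + (4*S + 8*V) = 1 + 4*S + 8*V)
I(-1, Y) + 153*141 = (1 + 4*(-1) + 8*(-13)) + 153*141 = (1 - 4 - 104) + 21573 = -107 + 21573 = 21466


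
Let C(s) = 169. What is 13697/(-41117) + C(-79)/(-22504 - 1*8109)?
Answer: -426255034/1258714721 ≈ -0.33864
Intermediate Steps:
13697/(-41117) + C(-79)/(-22504 - 1*8109) = 13697/(-41117) + 169/(-22504 - 1*8109) = 13697*(-1/41117) + 169/(-22504 - 8109) = -13697/41117 + 169/(-30613) = -13697/41117 + 169*(-1/30613) = -13697/41117 - 169/30613 = -426255034/1258714721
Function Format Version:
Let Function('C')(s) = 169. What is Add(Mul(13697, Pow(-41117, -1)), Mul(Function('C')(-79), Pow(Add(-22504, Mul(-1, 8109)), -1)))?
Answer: Rational(-426255034, 1258714721) ≈ -0.33864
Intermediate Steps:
Add(Mul(13697, Pow(-41117, -1)), Mul(Function('C')(-79), Pow(Add(-22504, Mul(-1, 8109)), -1))) = Add(Mul(13697, Pow(-41117, -1)), Mul(169, Pow(Add(-22504, Mul(-1, 8109)), -1))) = Add(Mul(13697, Rational(-1, 41117)), Mul(169, Pow(Add(-22504, -8109), -1))) = Add(Rational(-13697, 41117), Mul(169, Pow(-30613, -1))) = Add(Rational(-13697, 41117), Mul(169, Rational(-1, 30613))) = Add(Rational(-13697, 41117), Rational(-169, 30613)) = Rational(-426255034, 1258714721)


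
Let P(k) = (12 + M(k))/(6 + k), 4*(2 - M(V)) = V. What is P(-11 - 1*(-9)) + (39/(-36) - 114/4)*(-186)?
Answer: 44049/8 ≈ 5506.1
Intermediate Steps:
M(V) = 2 - V/4
P(k) = (14 - k/4)/(6 + k) (P(k) = (12 + (2 - k/4))/(6 + k) = (14 - k/4)/(6 + k))
P(-11 - 1*(-9)) + (39/(-36) - 114/4)*(-186) = (56 - (-11 - 1*(-9)))/(4*(6 + (-11 - 1*(-9)))) + (39/(-36) - 114/4)*(-186) = (56 - (-11 + 9))/(4*(6 + (-11 + 9))) + (39*(-1/36) - 114*¼)*(-186) = (56 - 1*(-2))/(4*(6 - 2)) + (-13/12 - 57/2)*(-186) = (¼)*(56 + 2)/4 - 355/12*(-186) = (¼)*(¼)*58 + 11005/2 = 29/8 + 11005/2 = 44049/8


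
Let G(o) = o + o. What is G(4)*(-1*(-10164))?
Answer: 81312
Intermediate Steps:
G(o) = 2*o
G(4)*(-1*(-10164)) = (2*4)*(-1*(-10164)) = 8*10164 = 81312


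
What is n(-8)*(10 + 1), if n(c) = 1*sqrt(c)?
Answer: 22*I*sqrt(2) ≈ 31.113*I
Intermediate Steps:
n(c) = sqrt(c)
n(-8)*(10 + 1) = sqrt(-8)*(10 + 1) = (2*I*sqrt(2))*11 = 22*I*sqrt(2)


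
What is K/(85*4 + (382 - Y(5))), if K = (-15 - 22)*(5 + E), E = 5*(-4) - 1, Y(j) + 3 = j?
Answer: 37/45 ≈ 0.82222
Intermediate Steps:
Y(j) = -3 + j
E = -21 (E = -20 - 1 = -21)
K = 592 (K = (-15 - 22)*(5 - 21) = -37*(-16) = 592)
K/(85*4 + (382 - Y(5))) = 592/(85*4 + (382 - (-3 + 5))) = 592/(340 + (382 - 1*2)) = 592/(340 + (382 - 2)) = 592/(340 + 380) = 592/720 = (1/720)*592 = 37/45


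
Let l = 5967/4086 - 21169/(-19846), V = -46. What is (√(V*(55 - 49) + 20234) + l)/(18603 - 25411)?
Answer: -1423039/3833790742 - √19958/6808 ≈ -0.021122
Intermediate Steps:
l = 5692156/2252521 (l = 5967*(1/4086) - 21169*(-1/19846) = 663/454 + 21169/19846 = 5692156/2252521 ≈ 2.5270)
(√(V*(55 - 49) + 20234) + l)/(18603 - 25411) = (√(-46*(55 - 49) + 20234) + 5692156/2252521)/(18603 - 25411) = (√(-46*6 + 20234) + 5692156/2252521)/(-6808) = (√(-276 + 20234) + 5692156/2252521)*(-1/6808) = (√19958 + 5692156/2252521)*(-1/6808) = (5692156/2252521 + √19958)*(-1/6808) = -1423039/3833790742 - √19958/6808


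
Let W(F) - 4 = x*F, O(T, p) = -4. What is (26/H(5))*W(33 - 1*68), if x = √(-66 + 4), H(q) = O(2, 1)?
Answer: -26 + 455*I*√62/2 ≈ -26.0 + 1791.3*I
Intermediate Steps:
H(q) = -4
x = I*√62 (x = √(-62) = I*√62 ≈ 7.874*I)
W(F) = 4 + I*F*√62 (W(F) = 4 + (I*√62)*F = 4 + I*F*√62)
(26/H(5))*W(33 - 1*68) = (26/(-4))*(4 + I*(33 - 1*68)*√62) = (26*(-¼))*(4 + I*(33 - 68)*√62) = -13*(4 + I*(-35)*√62)/2 = -13*(4 - 35*I*√62)/2 = -26 + 455*I*√62/2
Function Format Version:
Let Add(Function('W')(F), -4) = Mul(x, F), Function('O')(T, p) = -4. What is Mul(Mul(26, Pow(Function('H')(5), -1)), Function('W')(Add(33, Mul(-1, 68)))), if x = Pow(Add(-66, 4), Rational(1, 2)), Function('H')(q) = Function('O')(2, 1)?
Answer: Add(-26, Mul(Rational(455, 2), I, Pow(62, Rational(1, 2)))) ≈ Add(-26.000, Mul(1791.3, I))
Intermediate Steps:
Function('H')(q) = -4
x = Mul(I, Pow(62, Rational(1, 2))) (x = Pow(-62, Rational(1, 2)) = Mul(I, Pow(62, Rational(1, 2))) ≈ Mul(7.8740, I))
Function('W')(F) = Add(4, Mul(I, F, Pow(62, Rational(1, 2)))) (Function('W')(F) = Add(4, Mul(Mul(I, Pow(62, Rational(1, 2))), F)) = Add(4, Mul(I, F, Pow(62, Rational(1, 2)))))
Mul(Mul(26, Pow(Function('H')(5), -1)), Function('W')(Add(33, Mul(-1, 68)))) = Mul(Mul(26, Pow(-4, -1)), Add(4, Mul(I, Add(33, Mul(-1, 68)), Pow(62, Rational(1, 2))))) = Mul(Mul(26, Rational(-1, 4)), Add(4, Mul(I, Add(33, -68), Pow(62, Rational(1, 2))))) = Mul(Rational(-13, 2), Add(4, Mul(I, -35, Pow(62, Rational(1, 2))))) = Mul(Rational(-13, 2), Add(4, Mul(-35, I, Pow(62, Rational(1, 2))))) = Add(-26, Mul(Rational(455, 2), I, Pow(62, Rational(1, 2))))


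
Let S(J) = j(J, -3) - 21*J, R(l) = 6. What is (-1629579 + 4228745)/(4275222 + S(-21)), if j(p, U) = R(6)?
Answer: 2599166/4275669 ≈ 0.60790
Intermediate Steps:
j(p, U) = 6
S(J) = 6 - 21*J
(-1629579 + 4228745)/(4275222 + S(-21)) = (-1629579 + 4228745)/(4275222 + (6 - 21*(-21))) = 2599166/(4275222 + (6 + 441)) = 2599166/(4275222 + 447) = 2599166/4275669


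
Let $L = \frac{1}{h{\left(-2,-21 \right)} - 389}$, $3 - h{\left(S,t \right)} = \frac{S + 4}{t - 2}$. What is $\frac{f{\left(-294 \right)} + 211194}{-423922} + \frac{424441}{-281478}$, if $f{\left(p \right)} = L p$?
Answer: $- \frac{75882368496815}{37825935198972} \approx -2.0061$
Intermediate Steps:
$h{\left(S,t \right)} = 3 - \frac{4 + S}{-2 + t}$ ($h{\left(S,t \right)} = 3 - \frac{S + 4}{t - 2} = 3 - \frac{4 + S}{-2 + t}$)
$L = - \frac{23}{8876}$ ($L = \frac{1}{\frac{-10 - -2 + 3 \left(-21\right)}{-2 - 21} - 389} = \frac{1}{\frac{-10 + 2 - 63}{-23} - 389} = \frac{1}{\left(- \frac{1}{23}\right) \left(-71\right) - 389} = \frac{1}{\frac{71}{23} - 389} = \frac{1}{- \frac{8876}{23}} = - \frac{23}{8876} \approx -0.0025913$)
$f{\left(p \right)} = - \frac{23 p}{8876}$
$\frac{f{\left(-294 \right)} + 211194}{-423922} + \frac{424441}{-281478} = \frac{\left(- \frac{23}{8876}\right) \left(-294\right) + 211194}{-423922} + \frac{424441}{-281478} = \left(\frac{483}{634} + 211194\right) \left(- \frac{1}{423922}\right) + 424441 \left(- \frac{1}{281478}\right) = \frac{133897479}{634} \left(- \frac{1}{423922}\right) - \frac{424441}{281478} = - \frac{133897479}{268766548} - \frac{424441}{281478} = - \frac{75882368496815}{37825935198972}$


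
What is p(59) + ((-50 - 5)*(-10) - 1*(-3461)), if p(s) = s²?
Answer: 7492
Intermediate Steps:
p(59) + ((-50 - 5)*(-10) - 1*(-3461)) = 59² + ((-50 - 5)*(-10) - 1*(-3461)) = 3481 + (-55*(-10) + 3461) = 3481 + (550 + 3461) = 3481 + 4011 = 7492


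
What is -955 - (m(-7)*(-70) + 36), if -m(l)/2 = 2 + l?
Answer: -291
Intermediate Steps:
m(l) = -4 - 2*l (m(l) = -2*(2 + l) = -4 - 2*l)
-955 - (m(-7)*(-70) + 36) = -955 - ((-4 - 2*(-7))*(-70) + 36) = -955 - ((-4 + 14)*(-70) + 36) = -955 - (10*(-70) + 36) = -955 - (-700 + 36) = -955 - 1*(-664) = -955 + 664 = -291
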